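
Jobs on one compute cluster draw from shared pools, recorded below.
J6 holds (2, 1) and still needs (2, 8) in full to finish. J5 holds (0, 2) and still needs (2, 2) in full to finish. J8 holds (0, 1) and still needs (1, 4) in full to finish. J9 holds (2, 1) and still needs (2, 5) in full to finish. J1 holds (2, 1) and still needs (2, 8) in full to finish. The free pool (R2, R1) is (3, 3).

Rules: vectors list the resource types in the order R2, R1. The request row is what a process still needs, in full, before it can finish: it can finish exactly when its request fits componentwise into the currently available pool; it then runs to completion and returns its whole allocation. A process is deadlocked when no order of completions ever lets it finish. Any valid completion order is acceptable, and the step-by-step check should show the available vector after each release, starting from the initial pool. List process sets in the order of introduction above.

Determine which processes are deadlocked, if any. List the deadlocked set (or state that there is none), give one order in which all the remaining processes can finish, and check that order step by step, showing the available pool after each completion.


The deadlocked set is J6 and J1.
Key observation: the pool after J5, J9, J8 is (5, 7); every surviving request exceeds it in R1, so progress ends there.
A valid finishing order for the others: J5, J9, J8. Check, step by step:
  pool = (3, 3)
  J5 needs (2, 2) <= (3, 3) -> finishes; pool += (0, 2) = (3, 5)
  J9 needs (2, 5) <= (3, 5) -> finishes; pool += (2, 1) = (5, 6)
  J8 needs (1, 4) <= (5, 6) -> finishes; pool += (0, 1) = (5, 7)
The stuck group stays short no matter what:
  blocked: J6 wants (2, 8), pool (5, 7) — not enough R1
  blocked: J1 wants (2, 8), pool (5, 7) — not enough R1


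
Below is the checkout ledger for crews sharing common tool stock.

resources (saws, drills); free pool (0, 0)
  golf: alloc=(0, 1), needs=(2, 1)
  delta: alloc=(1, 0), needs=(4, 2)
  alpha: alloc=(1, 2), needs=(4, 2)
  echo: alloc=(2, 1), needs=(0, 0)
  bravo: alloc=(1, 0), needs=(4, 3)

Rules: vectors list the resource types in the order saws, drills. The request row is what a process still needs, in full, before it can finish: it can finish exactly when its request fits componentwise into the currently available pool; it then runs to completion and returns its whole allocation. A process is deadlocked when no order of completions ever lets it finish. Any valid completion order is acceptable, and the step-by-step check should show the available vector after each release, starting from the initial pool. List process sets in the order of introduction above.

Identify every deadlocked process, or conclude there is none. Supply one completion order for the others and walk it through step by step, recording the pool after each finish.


Deadlocked: delta, alpha and bravo.
Key observation: after echo, golf complete, (2, 2) is the best the pool ever gets, yet each leftover process wants more saws.
The rest can finish in the order echo, golf. Walking it through:
  pool = (0, 0)
  echo needs (0, 0) <= (0, 0) -> finishes; pool += (2, 1) = (2, 1)
  golf needs (2, 1) <= (2, 1) -> finishes; pool += (0, 1) = (2, 2)
The blocked processes can never fit:
  blocked: delta wants (4, 2), pool (2, 2) — not enough saws
  blocked: alpha wants (4, 2), pool (2, 2) — not enough saws
  blocked: bravo wants (4, 3), pool (2, 2) — not enough saws and drills


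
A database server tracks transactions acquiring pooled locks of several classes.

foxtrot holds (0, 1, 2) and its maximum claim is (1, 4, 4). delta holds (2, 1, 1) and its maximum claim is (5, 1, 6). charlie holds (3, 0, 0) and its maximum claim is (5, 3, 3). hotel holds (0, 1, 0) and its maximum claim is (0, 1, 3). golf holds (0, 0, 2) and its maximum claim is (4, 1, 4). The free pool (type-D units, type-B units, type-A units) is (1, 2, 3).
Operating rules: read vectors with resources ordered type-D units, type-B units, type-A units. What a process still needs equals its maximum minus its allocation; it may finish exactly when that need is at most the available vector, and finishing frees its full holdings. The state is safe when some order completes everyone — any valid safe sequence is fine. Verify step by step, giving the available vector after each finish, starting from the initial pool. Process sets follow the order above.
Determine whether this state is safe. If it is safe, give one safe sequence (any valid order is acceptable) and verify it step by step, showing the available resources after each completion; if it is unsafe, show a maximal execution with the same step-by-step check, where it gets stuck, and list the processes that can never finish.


The state is UNSAFE.
Key observation: even finishing hotel, foxtrot leaves just (1, 4, 5) free — too little type-D units for any of the remaining processes.
The run hotel, foxtrot cannot be extended any further. Walking it through:
  pool = (1, 2, 3)
  hotel needs (0, 0, 3) <= (1, 2, 3) -> finishes; pool += (0, 1, 0) = (1, 3, 3)
  foxtrot needs (1, 3, 2) <= (1, 3, 3) -> finishes; pool += (0, 1, 2) = (1, 4, 5)
  delta cannot run: need (3, 0, 5) vs free (1, 4, 5) (insufficient type-D units)
  charlie cannot run: need (2, 3, 3) vs free (1, 4, 5) (insufficient type-D units)
  golf cannot run: need (4, 1, 2) vs free (1, 4, 5) (insufficient type-D units)
Processes that can never finish: delta, charlie and golf.


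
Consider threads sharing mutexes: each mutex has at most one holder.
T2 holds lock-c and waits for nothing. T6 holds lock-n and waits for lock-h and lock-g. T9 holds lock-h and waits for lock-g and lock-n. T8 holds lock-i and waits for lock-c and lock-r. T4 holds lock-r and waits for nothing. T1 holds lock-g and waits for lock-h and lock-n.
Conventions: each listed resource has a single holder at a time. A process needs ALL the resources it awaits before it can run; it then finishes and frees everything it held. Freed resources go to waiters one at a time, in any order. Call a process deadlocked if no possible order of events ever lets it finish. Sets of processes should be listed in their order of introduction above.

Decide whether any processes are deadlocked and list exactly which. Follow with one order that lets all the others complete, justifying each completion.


The deadlocked set is T6, T9 and T1.
Key observation: the wait chain closes on itself along T6 -> T9 -> T6; T1 is caught in further circular waits.
A valid finishing order for the others: T4, T2, T8.
Step-by-step check:
  T4: no waits; runs immediately, freeing lock-r
  T2: no waits; runs immediately, freeing lock-c
  T8 waits on lock-c and lock-r — all released -> runs and releases lock-i


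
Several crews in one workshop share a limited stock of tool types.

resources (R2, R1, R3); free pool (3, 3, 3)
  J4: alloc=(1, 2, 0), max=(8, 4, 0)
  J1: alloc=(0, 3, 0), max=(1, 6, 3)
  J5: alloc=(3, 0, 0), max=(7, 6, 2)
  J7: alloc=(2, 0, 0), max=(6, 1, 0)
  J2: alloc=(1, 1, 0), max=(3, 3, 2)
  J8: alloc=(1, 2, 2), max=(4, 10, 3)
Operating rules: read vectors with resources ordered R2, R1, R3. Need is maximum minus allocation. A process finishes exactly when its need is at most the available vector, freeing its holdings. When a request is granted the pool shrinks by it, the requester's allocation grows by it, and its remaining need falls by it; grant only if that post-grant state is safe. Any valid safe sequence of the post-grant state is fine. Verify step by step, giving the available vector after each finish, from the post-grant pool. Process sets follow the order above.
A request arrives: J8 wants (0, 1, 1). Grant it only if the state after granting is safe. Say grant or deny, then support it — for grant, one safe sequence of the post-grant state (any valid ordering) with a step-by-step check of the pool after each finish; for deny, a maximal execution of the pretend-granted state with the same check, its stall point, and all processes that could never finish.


DENY: after the grant no complete ordering would exist.
Key observation: after J2, J7 the pool peaks at (6, 3, 2), and each blocked process is short somewhere: J4 on R2; J1 on R3; J5 on R1; J8 on R1.
After a pretend grant, a maximal execution: J2, J7 — then nothing else fits. Step-by-step check:
  pool = (3, 2, 2)
  run J2 (needs (2, 2, 2), free (3, 2, 2)); after release of (1, 1, 0) the pool is (4, 3, 2)
  run J7 (needs (4, 1, 0), free (4, 3, 2)); after release of (2, 0, 0) the pool is (6, 3, 2)
  J4 cannot run: need (7, 2, 0) vs free (6, 3, 2) (insufficient R2)
  J1 cannot run: need (1, 3, 3) vs free (6, 3, 2) (insufficient R3)
  J5 cannot run: need (4, 6, 2) vs free (6, 3, 2) (insufficient R1)
  J8 cannot run: need (3, 7, 0) vs free (6, 3, 2) (insufficient R1)
Post-grant, the permanently blocked set is J4, J1, J5 and J8.


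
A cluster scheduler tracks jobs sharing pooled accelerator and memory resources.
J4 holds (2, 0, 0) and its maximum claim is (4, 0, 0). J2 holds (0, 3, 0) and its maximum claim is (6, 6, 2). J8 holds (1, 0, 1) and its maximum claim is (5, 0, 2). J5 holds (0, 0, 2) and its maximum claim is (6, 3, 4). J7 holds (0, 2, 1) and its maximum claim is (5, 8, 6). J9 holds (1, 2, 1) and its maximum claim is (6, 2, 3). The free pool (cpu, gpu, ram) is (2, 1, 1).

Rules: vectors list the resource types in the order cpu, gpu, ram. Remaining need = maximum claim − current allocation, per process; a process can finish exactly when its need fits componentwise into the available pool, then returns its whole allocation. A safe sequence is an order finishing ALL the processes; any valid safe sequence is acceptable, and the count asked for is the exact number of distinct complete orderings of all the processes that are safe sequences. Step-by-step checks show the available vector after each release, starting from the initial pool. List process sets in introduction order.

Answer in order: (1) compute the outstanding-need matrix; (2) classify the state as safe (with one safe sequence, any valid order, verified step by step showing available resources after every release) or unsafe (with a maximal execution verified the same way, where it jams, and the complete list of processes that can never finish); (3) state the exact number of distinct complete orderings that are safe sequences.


(1) Need matrix, components ordered cpu, gpu, ram:
  J4: (2, 0, 0)
  J2: (6, 3, 2)
  J8: (4, 0, 1)
  J5: (6, 3, 2)
  J7: (5, 6, 5)
  J9: (5, 0, 2)
(2) SAFE, for example via the order J4, J8, J9, J2, J5, J7.
Key observation: the order's first zero-slack moment is J4 ((2, 0, 0) needed, (2, 1, 1) free — a requested resource with nothing to spare).
Check, step by step:
  pool = (2, 1, 1)
  J4 needs (2, 0, 0) <= (2, 1, 1) -> finishes; pool += (2, 0, 0) = (4, 1, 1)
  J8 needs (4, 0, 1) <= (4, 1, 1) -> finishes; pool += (1, 0, 1) = (5, 1, 2)
  J9 needs (5, 0, 2) <= (5, 1, 2) -> finishes; pool += (1, 2, 1) = (6, 3, 3)
  J2 needs (6, 3, 2) <= (6, 3, 3) -> finishes; pool += (0, 3, 0) = (6, 6, 3)
  J5 needs (6, 3, 2) <= (6, 6, 3) -> finishes; pool += (0, 0, 2) = (6, 6, 5)
  J7 needs (5, 6, 5) <= (6, 6, 5) -> finishes; pool += (0, 2, 1) = (6, 8, 6)
(3) Exactly 2 of the possible complete orderings are safe sequences.


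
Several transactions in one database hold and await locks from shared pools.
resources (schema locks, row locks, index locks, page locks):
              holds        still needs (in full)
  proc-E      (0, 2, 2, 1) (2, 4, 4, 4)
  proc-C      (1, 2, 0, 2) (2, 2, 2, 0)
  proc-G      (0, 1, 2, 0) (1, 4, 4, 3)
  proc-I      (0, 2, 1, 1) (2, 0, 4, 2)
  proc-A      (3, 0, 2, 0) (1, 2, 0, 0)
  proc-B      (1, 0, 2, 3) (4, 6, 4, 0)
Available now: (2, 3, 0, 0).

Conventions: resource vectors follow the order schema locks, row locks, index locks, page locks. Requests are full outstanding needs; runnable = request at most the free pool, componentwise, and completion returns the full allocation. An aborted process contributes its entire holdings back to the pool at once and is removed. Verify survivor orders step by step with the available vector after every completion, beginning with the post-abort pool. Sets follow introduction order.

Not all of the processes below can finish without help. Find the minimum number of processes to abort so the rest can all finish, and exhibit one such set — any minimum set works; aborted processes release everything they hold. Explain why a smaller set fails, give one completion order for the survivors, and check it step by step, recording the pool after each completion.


The answer: abort proc-E.
Key observation: aborting proc-E returns (0, 2, 2, 1), and proc-I — hopeless before — runs at step 3 with the returned capacity in the pool.
No smaller set exists: with zero aborts the deadlock remains.
Survivors finish in the order: proc-A, proc-C, proc-I, proc-B, proc-G. Check, step by step (pool after the aborts first):
  pool = (2, 5, 2, 1)
  proc-A needs (1, 2, 0, 0) <= (2, 5, 2, 1) -> finishes; pool += (3, 0, 2, 0) = (5, 5, 4, 1)
  proc-C needs (2, 2, 2, 0) <= (5, 5, 4, 1) -> finishes; pool += (1, 2, 0, 2) = (6, 7, 4, 3)
  proc-I needs (2, 0, 4, 2) <= (6, 7, 4, 3) -> finishes; pool += (0, 2, 1, 1) = (6, 9, 5, 4)
  proc-B needs (4, 6, 4, 0) <= (6, 9, 5, 4) -> finishes; pool += (1, 0, 2, 3) = (7, 9, 7, 7)
  proc-G needs (1, 4, 4, 3) <= (7, 9, 7, 7) -> finishes; pool += (0, 1, 2, 0) = (7, 10, 9, 7)


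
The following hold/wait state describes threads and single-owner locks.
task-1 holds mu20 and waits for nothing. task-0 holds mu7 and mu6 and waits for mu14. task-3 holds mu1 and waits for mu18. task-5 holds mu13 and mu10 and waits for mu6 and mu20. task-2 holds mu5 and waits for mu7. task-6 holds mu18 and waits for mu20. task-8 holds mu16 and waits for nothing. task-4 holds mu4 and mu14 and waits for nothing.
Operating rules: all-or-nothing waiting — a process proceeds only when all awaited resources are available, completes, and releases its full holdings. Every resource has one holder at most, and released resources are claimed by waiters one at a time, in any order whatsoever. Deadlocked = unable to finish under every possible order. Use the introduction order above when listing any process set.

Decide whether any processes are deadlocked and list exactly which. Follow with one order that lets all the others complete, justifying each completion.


The deadlocked set is empty.
Key observation: the waits form no ring: some process can always run, and its releases unblock the others one by one.
A valid finishing order for the others: task-4, task-1, task-8, task-0, task-2, task-6, task-3, task-5.
Step-by-step check:
  run task-4 (it waits on nothing); releases mu4 and mu14
  run task-1 (it waits on nothing); releases mu20
  run task-8 (it waits on nothing); releases mu16
  task-0: everything it awaited (mu14) is free; runs, freeing mu7 and mu6
  task-2: everything it awaited (mu7) is free; runs, freeing mu5
  task-6: everything it awaited (mu20) is free; runs, freeing mu18
  task-3: everything it awaited (mu18) is free; runs, freeing mu1
  task-5: everything it awaited (mu6 and mu20) is free; runs, freeing mu13 and mu10


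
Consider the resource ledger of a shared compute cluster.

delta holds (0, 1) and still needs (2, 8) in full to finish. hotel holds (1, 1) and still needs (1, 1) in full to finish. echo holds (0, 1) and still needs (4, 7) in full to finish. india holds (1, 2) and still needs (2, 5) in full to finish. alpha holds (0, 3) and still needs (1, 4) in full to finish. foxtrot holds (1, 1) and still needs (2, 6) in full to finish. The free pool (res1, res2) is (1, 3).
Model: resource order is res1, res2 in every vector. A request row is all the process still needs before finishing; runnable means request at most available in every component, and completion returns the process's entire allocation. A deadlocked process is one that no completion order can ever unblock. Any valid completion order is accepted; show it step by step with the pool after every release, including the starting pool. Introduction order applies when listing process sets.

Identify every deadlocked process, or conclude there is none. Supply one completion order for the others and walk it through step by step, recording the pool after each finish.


The deadlocked set is empty.
Key observation: hotel leads a chain of completions in which each release enables another process.
One completion order for the rest: hotel, alpha, india, delta, foxtrot, echo. Check, step by step:
  pool = (1, 3)
  hotel: need (1, 1) fits (1, 3); releases (1, 1), pool now (2, 4)
  alpha: need (1, 4) fits (2, 4); releases (0, 3), pool now (2, 7)
  india: need (2, 5) fits (2, 7); releases (1, 2), pool now (3, 9)
  delta: need (2, 8) fits (3, 9); releases (0, 1), pool now (3, 10)
  foxtrot: need (2, 6) fits (3, 10); releases (1, 1), pool now (4, 11)
  echo: need (4, 7) fits (4, 11); releases (0, 1), pool now (4, 12)


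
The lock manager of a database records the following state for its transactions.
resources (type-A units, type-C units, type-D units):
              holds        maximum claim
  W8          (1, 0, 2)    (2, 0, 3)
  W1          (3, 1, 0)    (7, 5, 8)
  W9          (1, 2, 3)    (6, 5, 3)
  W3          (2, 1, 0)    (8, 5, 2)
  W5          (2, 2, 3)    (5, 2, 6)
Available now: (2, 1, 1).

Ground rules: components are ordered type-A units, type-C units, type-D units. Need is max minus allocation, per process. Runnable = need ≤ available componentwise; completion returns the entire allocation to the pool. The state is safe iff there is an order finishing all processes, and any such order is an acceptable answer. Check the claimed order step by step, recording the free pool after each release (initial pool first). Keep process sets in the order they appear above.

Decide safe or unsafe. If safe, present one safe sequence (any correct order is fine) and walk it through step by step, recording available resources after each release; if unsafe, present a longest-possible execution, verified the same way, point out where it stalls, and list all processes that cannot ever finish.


The state is SAFE; one workable sequence: W8, W5, W9, W3, W1.
Key observation: at W8 the run first touches a limit — (1, 0, 1) against (2, 1, 1), exact on a resource it actually requests.
Verifying each step:
  pool = (2, 1, 1)
  W8: need (1, 0, 1) fits (2, 1, 1); releases (1, 0, 2), pool now (3, 1, 3)
  W5: need (3, 0, 3) fits (3, 1, 3); releases (2, 2, 3), pool now (5, 3, 6)
  W9: need (5, 3, 0) fits (5, 3, 6); releases (1, 2, 3), pool now (6, 5, 9)
  W3: need (6, 4, 2) fits (6, 5, 9); releases (2, 1, 0), pool now (8, 6, 9)
  W1: need (4, 4, 8) fits (8, 6, 9); releases (3, 1, 0), pool now (11, 7, 9)


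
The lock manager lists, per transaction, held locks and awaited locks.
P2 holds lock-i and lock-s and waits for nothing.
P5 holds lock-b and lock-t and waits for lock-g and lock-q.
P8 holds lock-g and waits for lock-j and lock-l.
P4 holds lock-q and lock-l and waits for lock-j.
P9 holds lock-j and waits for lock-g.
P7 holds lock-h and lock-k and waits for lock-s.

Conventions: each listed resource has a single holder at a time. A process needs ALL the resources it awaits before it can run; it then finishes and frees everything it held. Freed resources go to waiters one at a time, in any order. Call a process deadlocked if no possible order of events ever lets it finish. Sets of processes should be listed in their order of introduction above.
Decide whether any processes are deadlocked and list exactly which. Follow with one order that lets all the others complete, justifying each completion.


The deadlocked set is P5, P8, P4 and P9.
Key observation: the cycle P8 -> P4 -> P9 -> P8 can never break — each member waits on the next; P5 waits into the deadlock from upstream.
The rest can finish in the order P2, P7.
Check, step by step:
  P2 waits on nothing -> runs at once and releases lock-i and lock-s
  P7: everything it awaited (lock-s) is free; runs, freeing lock-h and lock-k


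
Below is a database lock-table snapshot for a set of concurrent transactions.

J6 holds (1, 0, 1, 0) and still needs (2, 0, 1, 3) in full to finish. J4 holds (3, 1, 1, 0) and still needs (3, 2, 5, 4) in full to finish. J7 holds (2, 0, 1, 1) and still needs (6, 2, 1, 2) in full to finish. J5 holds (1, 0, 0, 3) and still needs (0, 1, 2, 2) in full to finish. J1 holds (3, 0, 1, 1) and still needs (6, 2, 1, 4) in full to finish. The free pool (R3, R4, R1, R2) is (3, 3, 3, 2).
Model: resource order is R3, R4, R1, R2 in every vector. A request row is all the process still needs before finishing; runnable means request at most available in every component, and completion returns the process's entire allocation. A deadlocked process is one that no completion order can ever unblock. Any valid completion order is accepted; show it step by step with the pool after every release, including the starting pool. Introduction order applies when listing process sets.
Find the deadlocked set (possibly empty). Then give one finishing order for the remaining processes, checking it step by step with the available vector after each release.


Deadlocked: J4, J7 and J1.
Key observation: after J5, J6 the pool peaks at (5, 3, 4, 5), and each blocked process is short somewhere: J4 on R1; J7 on R3; J1 on R3.
A valid finishing order for the others: J5, J6. Step-by-step check:
  pool = (3, 3, 3, 2)
  J5 needs (0, 1, 2, 2) <= (3, 3, 3, 2) -> finishes; pool += (1, 0, 0, 3) = (4, 3, 3, 5)
  J6 needs (2, 0, 1, 3) <= (4, 3, 3, 5) -> finishes; pool += (1, 0, 1, 0) = (5, 3, 4, 5)
The blocked processes can never fit:
  blocked: J4 wants (3, 2, 5, 4), pool (5, 3, 4, 5) — not enough R1
  blocked: J7 wants (6, 2, 1, 2), pool (5, 3, 4, 5) — not enough R3
  blocked: J1 wants (6, 2, 1, 4), pool (5, 3, 4, 5) — not enough R3


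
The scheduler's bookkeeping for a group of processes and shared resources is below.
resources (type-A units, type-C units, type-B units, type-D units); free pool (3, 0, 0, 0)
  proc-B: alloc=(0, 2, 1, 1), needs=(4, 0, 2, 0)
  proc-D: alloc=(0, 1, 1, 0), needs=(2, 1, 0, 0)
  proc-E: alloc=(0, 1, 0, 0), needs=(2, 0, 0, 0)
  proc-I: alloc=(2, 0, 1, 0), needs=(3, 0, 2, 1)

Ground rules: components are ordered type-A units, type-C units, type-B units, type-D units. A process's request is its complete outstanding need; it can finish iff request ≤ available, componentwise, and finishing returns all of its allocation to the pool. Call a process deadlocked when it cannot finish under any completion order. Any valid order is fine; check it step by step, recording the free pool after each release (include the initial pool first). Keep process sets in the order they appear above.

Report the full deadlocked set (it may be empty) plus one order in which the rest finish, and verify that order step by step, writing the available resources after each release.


Deadlocked set: proc-B and proc-I.
Key observation: proc-E, proc-D can finish, but then (3, 2, 1, 0) is all there is, and the blocked group's type-B units demands exceed it.
The rest can finish in the order proc-E, proc-D. Check, step by step:
  pool = (3, 0, 0, 0)
  proc-E: need (2, 0, 0, 0) fits (3, 0, 0, 0); releases (0, 1, 0, 0), pool now (3, 1, 0, 0)
  proc-D: need (2, 1, 0, 0) fits (3, 1, 0, 0); releases (0, 1, 1, 0), pool now (3, 2, 1, 0)
The blocked processes can never fit:
  proc-B cannot run: need (4, 0, 2, 0) vs free (3, 2, 1, 0) (insufficient type-A units and type-B units)
  proc-I cannot run: need (3, 0, 2, 1) vs free (3, 2, 1, 0) (insufficient type-B units and type-D units)


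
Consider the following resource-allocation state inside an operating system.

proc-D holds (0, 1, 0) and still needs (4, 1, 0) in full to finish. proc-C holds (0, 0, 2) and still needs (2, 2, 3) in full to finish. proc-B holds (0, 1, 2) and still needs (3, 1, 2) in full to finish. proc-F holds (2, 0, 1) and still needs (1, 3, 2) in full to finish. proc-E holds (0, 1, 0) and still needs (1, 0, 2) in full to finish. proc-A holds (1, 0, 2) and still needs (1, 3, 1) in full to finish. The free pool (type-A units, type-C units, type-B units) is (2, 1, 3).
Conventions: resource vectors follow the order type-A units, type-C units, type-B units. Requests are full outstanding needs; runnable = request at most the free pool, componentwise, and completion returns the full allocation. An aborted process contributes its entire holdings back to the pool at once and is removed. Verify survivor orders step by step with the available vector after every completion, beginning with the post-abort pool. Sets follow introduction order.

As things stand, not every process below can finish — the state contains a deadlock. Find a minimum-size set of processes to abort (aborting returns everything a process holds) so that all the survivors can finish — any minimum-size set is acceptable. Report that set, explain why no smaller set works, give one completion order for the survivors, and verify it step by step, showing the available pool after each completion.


Minimum abort set: proc-D.
Key observation: proc-A was stuck for good until proc-D gave back (0, 1, 0); in the order shown it finishes at step 2.
No smaller set exists: with zero aborts the deadlock remains.
Survivors finish in the order: proc-E, proc-A, proc-F, proc-C, proc-B. Step-by-step check (pool after the aborts first):
  pool = (2, 2, 3)
  proc-E: need (1, 0, 2) fits (2, 2, 3); releases (0, 1, 0), pool now (2, 3, 3)
  proc-A: need (1, 3, 1) fits (2, 3, 3); releases (1, 0, 2), pool now (3, 3, 5)
  proc-F: need (1, 3, 2) fits (3, 3, 5); releases (2, 0, 1), pool now (5, 3, 6)
  proc-C: need (2, 2, 3) fits (5, 3, 6); releases (0, 0, 2), pool now (5, 3, 8)
  proc-B: need (3, 1, 2) fits (5, 3, 8); releases (0, 1, 2), pool now (5, 4, 10)


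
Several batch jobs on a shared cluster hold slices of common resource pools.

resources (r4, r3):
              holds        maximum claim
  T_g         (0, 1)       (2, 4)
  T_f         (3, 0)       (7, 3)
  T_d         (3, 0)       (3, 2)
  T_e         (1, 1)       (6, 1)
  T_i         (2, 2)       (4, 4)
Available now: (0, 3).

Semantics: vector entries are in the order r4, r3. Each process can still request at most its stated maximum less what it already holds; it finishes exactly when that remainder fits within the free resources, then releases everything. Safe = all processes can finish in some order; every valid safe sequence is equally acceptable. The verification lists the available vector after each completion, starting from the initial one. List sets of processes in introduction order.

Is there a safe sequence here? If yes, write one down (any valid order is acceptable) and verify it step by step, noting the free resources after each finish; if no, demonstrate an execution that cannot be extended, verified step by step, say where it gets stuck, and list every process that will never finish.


SAFE, for example via the order T_d, T_i, T_e, T_f, T_g.
Key observation: the first exact fit in this order is T_e — it needs (5, 0) with (5, 5) free, meeting a requested resource to the last unit.
Check, step by step:
  pool = (0, 3)
  run T_d (needs (0, 2), free (0, 3)); after release of (3, 0) the pool is (3, 3)
  run T_i (needs (2, 2), free (3, 3)); after release of (2, 2) the pool is (5, 5)
  run T_e (needs (5, 0), free (5, 5)); after release of (1, 1) the pool is (6, 6)
  run T_f (needs (4, 3), free (6, 6)); after release of (3, 0) the pool is (9, 6)
  run T_g (needs (2, 3), free (9, 6)); after release of (0, 1) the pool is (9, 7)


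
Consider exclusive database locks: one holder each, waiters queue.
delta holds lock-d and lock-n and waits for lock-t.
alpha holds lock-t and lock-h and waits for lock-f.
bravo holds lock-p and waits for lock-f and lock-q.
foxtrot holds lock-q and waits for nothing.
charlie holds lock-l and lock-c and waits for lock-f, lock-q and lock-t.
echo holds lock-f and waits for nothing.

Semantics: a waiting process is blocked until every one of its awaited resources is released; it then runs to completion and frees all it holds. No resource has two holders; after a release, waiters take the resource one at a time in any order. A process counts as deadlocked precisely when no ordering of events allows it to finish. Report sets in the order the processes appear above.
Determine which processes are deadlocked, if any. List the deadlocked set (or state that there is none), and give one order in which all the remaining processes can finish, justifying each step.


No process is deadlocked.
Key observation: no waiting chain loops back on itself — every chain ends at a process that waits on nothing, so everyone eventually runs.
The rest can finish in the order echo, foxtrot, bravo, alpha, delta, charlie.
Verifying each step:
  echo: no waits; runs immediately, freeing lock-f
  foxtrot: no waits; runs immediately, freeing lock-q
  bravo waits on lock-f and lock-q — all released -> runs and releases lock-p
  alpha waits on lock-f — all released -> runs and releases lock-t and lock-h
  delta waits on lock-t — all released -> runs and releases lock-d and lock-n
  charlie waits on lock-f, lock-q and lock-t — all released -> runs and releases lock-l and lock-c


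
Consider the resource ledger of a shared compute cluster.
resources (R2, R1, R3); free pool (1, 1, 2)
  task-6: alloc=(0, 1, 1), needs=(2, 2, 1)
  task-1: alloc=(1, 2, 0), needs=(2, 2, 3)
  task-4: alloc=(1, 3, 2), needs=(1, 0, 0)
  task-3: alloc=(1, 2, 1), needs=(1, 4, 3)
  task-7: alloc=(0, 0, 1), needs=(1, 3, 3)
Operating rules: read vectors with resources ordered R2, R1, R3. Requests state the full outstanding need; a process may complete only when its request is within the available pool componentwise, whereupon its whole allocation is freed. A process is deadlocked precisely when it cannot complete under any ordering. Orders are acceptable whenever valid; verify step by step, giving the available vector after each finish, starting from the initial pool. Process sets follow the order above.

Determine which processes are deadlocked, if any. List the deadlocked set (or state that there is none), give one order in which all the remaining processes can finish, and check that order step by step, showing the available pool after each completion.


Nothing here is deadlocked.
Key observation: starting with task-4, each completion frees enough for the next — no one is permanently blocked.
A valid finishing order for the others: task-4, task-1, task-3, task-6, task-7. Check, step by step:
  pool = (1, 1, 2)
  run task-4 (needs (1, 0, 0), free (1, 1, 2)); after release of (1, 3, 2) the pool is (2, 4, 4)
  run task-1 (needs (2, 2, 3), free (2, 4, 4)); after release of (1, 2, 0) the pool is (3, 6, 4)
  run task-3 (needs (1, 4, 3), free (3, 6, 4)); after release of (1, 2, 1) the pool is (4, 8, 5)
  run task-6 (needs (2, 2, 1), free (4, 8, 5)); after release of (0, 1, 1) the pool is (4, 9, 6)
  run task-7 (needs (1, 3, 3), free (4, 9, 6)); after release of (0, 0, 1) the pool is (4, 9, 7)


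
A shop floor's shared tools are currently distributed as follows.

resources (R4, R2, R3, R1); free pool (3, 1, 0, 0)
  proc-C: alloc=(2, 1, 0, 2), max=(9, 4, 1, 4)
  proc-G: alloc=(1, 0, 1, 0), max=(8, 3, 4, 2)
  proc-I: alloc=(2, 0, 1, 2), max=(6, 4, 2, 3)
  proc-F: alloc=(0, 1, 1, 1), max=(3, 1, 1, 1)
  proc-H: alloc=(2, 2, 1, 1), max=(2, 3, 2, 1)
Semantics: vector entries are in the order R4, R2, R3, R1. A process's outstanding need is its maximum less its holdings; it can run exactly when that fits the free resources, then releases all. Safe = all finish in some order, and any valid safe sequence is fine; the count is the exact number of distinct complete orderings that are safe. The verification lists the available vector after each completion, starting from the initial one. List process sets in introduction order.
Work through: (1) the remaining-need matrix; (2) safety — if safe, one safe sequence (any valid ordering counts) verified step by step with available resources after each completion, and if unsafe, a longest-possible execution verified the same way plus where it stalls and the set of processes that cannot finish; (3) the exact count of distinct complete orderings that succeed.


(1) Outstanding need per process (order R4, R2, R3, R1):
  proc-C: (7, 3, 1, 2)
  proc-G: (7, 3, 3, 2)
  proc-I: (4, 4, 1, 1)
  proc-F: (3, 0, 0, 0)
  proc-H: (0, 1, 1, 0)
(2) SAFE. One safe sequence: proc-F, proc-H, proc-I, proc-G, proc-C.
Key observation: the first exact fit in this order is proc-F — it needs (3, 0, 0, 0) with (3, 1, 0, 0) free, meeting a requested resource to the last unit.
Step-by-step check:
  pool = (3, 1, 0, 0)
  proc-F: need (3, 0, 0, 0) fits (3, 1, 0, 0); releases (0, 1, 1, 1), pool now (3, 2, 1, 1)
  proc-H: need (0, 1, 1, 0) fits (3, 2, 1, 1); releases (2, 2, 1, 1), pool now (5, 4, 2, 2)
  proc-I: need (4, 4, 1, 1) fits (5, 4, 2, 2); releases (2, 0, 1, 2), pool now (7, 4, 3, 4)
  proc-G: need (7, 3, 3, 2) fits (7, 4, 3, 4); releases (1, 0, 1, 0), pool now (8, 4, 4, 4)
  proc-C: need (7, 3, 1, 2) fits (8, 4, 4, 4); releases (2, 1, 0, 2), pool now (10, 5, 4, 6)
(3) Precisely 2 of the possible complete orderings are safe sequences.


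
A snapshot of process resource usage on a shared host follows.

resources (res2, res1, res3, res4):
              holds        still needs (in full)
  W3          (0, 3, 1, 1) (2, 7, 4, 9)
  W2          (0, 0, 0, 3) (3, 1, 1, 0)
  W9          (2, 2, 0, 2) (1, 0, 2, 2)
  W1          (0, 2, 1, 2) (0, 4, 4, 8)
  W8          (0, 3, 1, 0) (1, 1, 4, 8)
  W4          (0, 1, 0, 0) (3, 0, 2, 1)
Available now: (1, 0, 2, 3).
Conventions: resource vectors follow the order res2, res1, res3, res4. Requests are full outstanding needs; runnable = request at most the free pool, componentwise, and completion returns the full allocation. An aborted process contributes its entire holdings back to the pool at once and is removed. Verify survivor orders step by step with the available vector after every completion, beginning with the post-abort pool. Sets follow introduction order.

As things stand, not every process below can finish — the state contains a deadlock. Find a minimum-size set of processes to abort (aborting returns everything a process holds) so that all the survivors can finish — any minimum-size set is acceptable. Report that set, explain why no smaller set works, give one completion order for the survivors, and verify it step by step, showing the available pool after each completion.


The answer: abort W1 and W8.
Key observation: the returned (0, 5, 2, 2) from W1 and W8 is what brings W3 — unrunnable before, under any order — into play at step 4.
Why nothing smaller works — every single abort fails: W3 alone leaves W1 blocked (short on res3); W2 alone leaves W3 blocked (short on res1, res3 and res4); W9 alone leaves W3 blocked (short on res1, res3 and res4); W1 alone leaves W3 blocked (short on res1 and res3); W8 alone leaves W3 blocked (short on res1, res3 and res4); W4 alone leaves W3 blocked (short on res1, res3 and res4).
One survivor order: W9, W2, W4, W3. Check, step by step (post-abort pool first):
  pool = (1, 5, 4, 5)
  W9: need (1, 0, 2, 2) fits (1, 5, 4, 5); releases (2, 2, 0, 2), pool now (3, 7, 4, 7)
  W2: need (3, 1, 1, 0) fits (3, 7, 4, 7); releases (0, 0, 0, 3), pool now (3, 7, 4, 10)
  W4: need (3, 0, 2, 1) fits (3, 7, 4, 10); releases (0, 1, 0, 0), pool now (3, 8, 4, 10)
  W3: need (2, 7, 4, 9) fits (3, 8, 4, 10); releases (0, 3, 1, 1), pool now (3, 11, 5, 11)


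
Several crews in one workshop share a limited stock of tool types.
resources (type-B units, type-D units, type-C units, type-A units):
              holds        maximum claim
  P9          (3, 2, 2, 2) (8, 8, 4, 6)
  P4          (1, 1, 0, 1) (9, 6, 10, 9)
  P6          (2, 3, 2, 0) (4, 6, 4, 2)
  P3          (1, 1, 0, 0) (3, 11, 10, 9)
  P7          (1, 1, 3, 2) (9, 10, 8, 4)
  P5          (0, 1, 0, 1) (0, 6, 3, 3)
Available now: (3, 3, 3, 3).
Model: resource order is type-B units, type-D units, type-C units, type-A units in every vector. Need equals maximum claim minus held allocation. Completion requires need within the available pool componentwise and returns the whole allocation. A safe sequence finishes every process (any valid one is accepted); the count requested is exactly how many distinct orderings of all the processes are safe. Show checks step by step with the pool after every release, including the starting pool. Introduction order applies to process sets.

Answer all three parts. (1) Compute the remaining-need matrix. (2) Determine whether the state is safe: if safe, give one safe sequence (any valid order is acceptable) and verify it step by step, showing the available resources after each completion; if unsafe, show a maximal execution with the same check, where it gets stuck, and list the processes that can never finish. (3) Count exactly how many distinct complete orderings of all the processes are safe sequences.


(1) Need matrix, components ordered type-B units, type-D units, type-C units, type-A units:
  P9: (5, 6, 2, 4)
  P4: (8, 5, 10, 8)
  P6: (2, 3, 2, 2)
  P3: (2, 10, 10, 9)
  P7: (8, 9, 5, 2)
  P5: (0, 5, 3, 2)
(2) SAFE. One safe sequence: P6, P5, P9, P7, P4, P3.
Key observation: the first exact fit in this order is P6 — it needs (2, 3, 2, 2) with (3, 3, 3, 3) free, meeting a requested resource to the last unit.
Check, step by step:
  pool = (3, 3, 3, 3)
  run P6 (needs (2, 3, 2, 2), free (3, 3, 3, 3)); after release of (2, 3, 2, 0) the pool is (5, 6, 5, 3)
  run P5 (needs (0, 5, 3, 2), free (5, 6, 5, 3)); after release of (0, 1, 0, 1) the pool is (5, 7, 5, 4)
  run P9 (needs (5, 6, 2, 4), free (5, 7, 5, 4)); after release of (3, 2, 2, 2) the pool is (8, 9, 7, 6)
  run P7 (needs (8, 9, 5, 2), free (8, 9, 7, 6)); after release of (1, 1, 3, 2) the pool is (9, 10, 10, 8)
  run P4 (needs (8, 5, 10, 8), free (9, 10, 10, 8)); after release of (1, 1, 0, 1) the pool is (10, 11, 10, 9)
  run P3 (needs (2, 10, 10, 9), free (10, 11, 10, 9)); after release of (1, 1, 0, 0) the pool is (11, 12, 10, 9)
(3) The exact count: 1 of the possible complete orderings is a safe sequence.


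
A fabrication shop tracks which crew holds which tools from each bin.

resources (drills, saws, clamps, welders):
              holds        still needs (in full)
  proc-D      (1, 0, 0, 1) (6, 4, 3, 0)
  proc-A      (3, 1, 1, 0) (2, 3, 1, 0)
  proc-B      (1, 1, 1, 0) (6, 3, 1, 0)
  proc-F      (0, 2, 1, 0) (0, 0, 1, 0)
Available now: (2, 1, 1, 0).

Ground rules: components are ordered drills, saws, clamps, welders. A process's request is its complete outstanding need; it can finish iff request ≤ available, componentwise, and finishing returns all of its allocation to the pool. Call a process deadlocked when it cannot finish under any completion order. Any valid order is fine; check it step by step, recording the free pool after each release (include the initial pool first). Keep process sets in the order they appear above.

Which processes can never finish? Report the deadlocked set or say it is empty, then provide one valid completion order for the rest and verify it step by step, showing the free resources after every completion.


The deadlocked set is proc-D and proc-B.
Key observation: proc-F, proc-A can finish, but then (5, 4, 3, 0) is all there is, and the blocked group's drills demands exceed it.
A valid finishing order for the others: proc-F, proc-A. Walking it through:
  pool = (2, 1, 1, 0)
  proc-F needs (0, 0, 1, 0) <= (2, 1, 1, 0) -> finishes; pool += (0, 2, 1, 0) = (2, 3, 2, 0)
  proc-A needs (2, 3, 1, 0) <= (2, 3, 2, 0) -> finishes; pool += (3, 1, 1, 0) = (5, 4, 3, 0)
The stuck group stays short no matter what:
  proc-D still needs (6, 4, 3, 0) but only (5, 4, 3, 0) is free — short on drills
  proc-B still needs (6, 3, 1, 0) but only (5, 4, 3, 0) is free — short on drills


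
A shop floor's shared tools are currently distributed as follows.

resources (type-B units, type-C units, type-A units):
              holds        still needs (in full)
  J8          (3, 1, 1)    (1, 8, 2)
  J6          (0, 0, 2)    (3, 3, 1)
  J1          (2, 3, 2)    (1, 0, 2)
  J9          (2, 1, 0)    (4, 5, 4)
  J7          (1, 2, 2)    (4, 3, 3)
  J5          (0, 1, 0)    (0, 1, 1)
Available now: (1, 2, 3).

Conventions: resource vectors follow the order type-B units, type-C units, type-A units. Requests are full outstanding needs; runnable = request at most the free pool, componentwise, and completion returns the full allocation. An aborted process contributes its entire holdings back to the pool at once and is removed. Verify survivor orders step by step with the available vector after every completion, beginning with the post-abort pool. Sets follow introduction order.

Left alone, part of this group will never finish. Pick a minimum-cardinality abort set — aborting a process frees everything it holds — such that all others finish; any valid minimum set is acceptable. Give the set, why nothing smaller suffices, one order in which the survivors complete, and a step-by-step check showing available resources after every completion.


The answer: abort J7.
Key observation: before aborting J7, J9 was permanently blocked — no order could ever run it; afterwards it completes at step 4.
No smaller set exists: with zero aborts the deadlock remains.
Survivors finish in the order: J1, J5, J6, J9, J8. Check, step by step (pool after the aborts first):
  pool = (2, 4, 5)
  J1: need (1, 0, 2) fits (2, 4, 5); releases (2, 3, 2), pool now (4, 7, 7)
  J5: need (0, 1, 1) fits (4, 7, 7); releases (0, 1, 0), pool now (4, 8, 7)
  J6: need (3, 3, 1) fits (4, 8, 7); releases (0, 0, 2), pool now (4, 8, 9)
  J9: need (4, 5, 4) fits (4, 8, 9); releases (2, 1, 0), pool now (6, 9, 9)
  J8: need (1, 8, 2) fits (6, 9, 9); releases (3, 1, 1), pool now (9, 10, 10)
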